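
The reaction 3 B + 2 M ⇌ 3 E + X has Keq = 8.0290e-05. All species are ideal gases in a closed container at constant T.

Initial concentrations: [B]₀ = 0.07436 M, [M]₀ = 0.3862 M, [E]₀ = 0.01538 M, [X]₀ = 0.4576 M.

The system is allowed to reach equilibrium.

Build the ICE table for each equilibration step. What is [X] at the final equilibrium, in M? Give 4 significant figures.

[X]_eq = 0.4534 M

Q₀ = 0.02715 vs Keq = 8.0290e-05 ⇒ Q>K, reverse
Step 1:
                   B          M          E          X
  init       0.07436     0.3862    0.01538     0.4576
  Δ          0.01275   0.008499   -0.01275  -0.004249
  eq         0.08711     0.3947   0.002632     0.4534
  solve Keq expr → x = -0.004249; check Q = 8.0290e-05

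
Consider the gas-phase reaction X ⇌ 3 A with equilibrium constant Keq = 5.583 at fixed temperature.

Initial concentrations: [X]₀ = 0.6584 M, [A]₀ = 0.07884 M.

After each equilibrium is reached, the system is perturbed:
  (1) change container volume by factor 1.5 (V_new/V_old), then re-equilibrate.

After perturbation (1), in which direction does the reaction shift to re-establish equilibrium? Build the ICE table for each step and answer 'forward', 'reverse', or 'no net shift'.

Direction: forward

Q₀ = 7.4430e-04 vs Keq = 5.583 ⇒ Q<K, forward
Step 1:
                   X          A
  Initial     0.6584    0.07884
  Change     -0.3661      1.098
  Equil       0.2923      1.177
  solve Keq expr → x = 0.3661; check Q = 5.583
Then change container volume by factor 1.5 (V_new/V_old).
Step 2:
                   X          A
  Initial     0.1948     0.7848
  Change    -0.04938     0.1481
  Equil       0.1455      0.933
  solve Keq expr → x = 0.04938; check Q = 5.583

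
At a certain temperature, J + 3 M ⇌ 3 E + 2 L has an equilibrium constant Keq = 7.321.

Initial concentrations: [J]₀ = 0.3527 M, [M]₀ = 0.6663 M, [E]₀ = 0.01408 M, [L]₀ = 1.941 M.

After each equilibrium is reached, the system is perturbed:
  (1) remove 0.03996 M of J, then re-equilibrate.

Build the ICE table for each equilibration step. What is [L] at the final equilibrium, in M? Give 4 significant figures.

Q₀ = 1.0080e-04 vs Keq = 7.321 ⇒ Q<K, forward
Step 1:
                  J         M         E         L
  I          0.3527    0.6663   0.01408     1.941
  C        -0.09249   -0.2775    0.2775     0.185
  E          0.2602    0.3888    0.2915     2.126
  solve Keq expr → x = 0.09249; check Q = 7.321
Then remove 0.03996 M of J.
Step 2:
                  J         M         E         L
  I          0.2203    0.3888    0.2915     2.126
  C        0.002751  0.008252 -0.008252 -0.005501
  E           0.223    0.3971    0.2833      2.12
  solve Keq expr → x = -0.002751; check Q = 7.321

[L]_eq = 2.12 M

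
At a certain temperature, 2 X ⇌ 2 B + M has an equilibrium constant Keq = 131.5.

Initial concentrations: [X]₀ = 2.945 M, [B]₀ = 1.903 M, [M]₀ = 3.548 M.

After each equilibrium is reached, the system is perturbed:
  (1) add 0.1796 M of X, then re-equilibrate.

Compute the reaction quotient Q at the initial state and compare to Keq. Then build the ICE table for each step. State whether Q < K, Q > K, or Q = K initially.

Q₀ = 1.481 vs Keq = 131.5 ⇒ Q<K, forward
Step 1:
                   X          B          M
  Initial      2.945      1.903      3.548
  Change      -2.179      2.179      1.089
  Equil       0.7665      4.082      4.637
  solve Keq expr → x = 1.089; check Q = 131.5
Then add 0.1796 M of X.
Step 2:
                   X          B          M
  Initial     0.9461      4.082      4.637
  Change      -0.146      0.146    0.07298
  Equil       0.8001      4.228       4.71
  solve Keq expr → x = 0.07298; check Q = 131.5

Q₀ = 1.481; Q < K (proceeds forward)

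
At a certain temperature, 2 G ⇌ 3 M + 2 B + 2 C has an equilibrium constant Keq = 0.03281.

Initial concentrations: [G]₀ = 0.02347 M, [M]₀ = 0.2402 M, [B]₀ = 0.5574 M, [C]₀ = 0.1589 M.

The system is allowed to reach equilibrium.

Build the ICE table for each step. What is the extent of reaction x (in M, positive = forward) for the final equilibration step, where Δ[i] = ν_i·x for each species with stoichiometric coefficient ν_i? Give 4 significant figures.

x = -0.008954 M

Q₀ = 0.1974 vs Keq = 0.03281 ⇒ Q>K, reverse
Step 1:
                   G          M          B          C
  Initial    0.02347     0.2402     0.5574     0.1589
  Change     0.01791   -0.02686   -0.01791   -0.01791
  Equil      0.04138     0.2133     0.5395      0.141
  solve Keq expr → x = -0.008954; check Q = 0.03281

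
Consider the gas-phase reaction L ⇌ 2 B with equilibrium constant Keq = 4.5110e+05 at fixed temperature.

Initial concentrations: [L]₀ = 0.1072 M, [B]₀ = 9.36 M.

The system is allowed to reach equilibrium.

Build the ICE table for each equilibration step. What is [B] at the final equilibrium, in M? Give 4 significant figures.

Q₀ = 817.3 vs Keq = 4.5110e+05 ⇒ Q<K, forward
Step 1:
                  L         B
  Initial    0.1072      9.36
  Change     -0.107     0.214
  Equil   2.0320e-04     9.574
  solve Keq expr → x = 0.107; check Q = 4.5110e+05

[B]_eq = 9.574 M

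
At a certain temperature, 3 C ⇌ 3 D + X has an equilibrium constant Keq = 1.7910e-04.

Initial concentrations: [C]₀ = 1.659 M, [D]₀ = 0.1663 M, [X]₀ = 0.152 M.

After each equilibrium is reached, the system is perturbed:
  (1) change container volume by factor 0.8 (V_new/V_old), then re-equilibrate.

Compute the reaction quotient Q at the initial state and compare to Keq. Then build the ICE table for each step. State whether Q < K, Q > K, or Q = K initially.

Q₀ = 1.5310e-04; Q < K (proceeds forward)

Q₀ = 1.5310e-04 vs Keq = 1.7910e-04 ⇒ Q<K, forward
Step 1:
                   C          D          X
  Initial      1.659     0.1663      0.152
  Change   -0.007246   0.007246   0.002415
  Equil        1.652     0.1735     0.1544
  solve Keq expr → x = 0.002415; check Q = 1.7910e-04
Then change container volume by factor 0.8 (V_new/V_old).
Step 2:
                   C          D          X
  Initial      2.065     0.2169      0.193
  Change     0.01279   -0.01279  -0.004263
  Equil        2.077     0.2041     0.1888
  solve Keq expr → x = -0.004263; check Q = 1.7910e-04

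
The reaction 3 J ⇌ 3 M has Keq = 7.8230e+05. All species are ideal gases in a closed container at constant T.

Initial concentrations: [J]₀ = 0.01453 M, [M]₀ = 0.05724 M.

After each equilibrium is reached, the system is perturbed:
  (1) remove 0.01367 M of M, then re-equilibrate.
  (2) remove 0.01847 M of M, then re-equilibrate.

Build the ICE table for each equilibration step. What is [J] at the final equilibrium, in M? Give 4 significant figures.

[J]_eq = 4.2548e-04 M

Q₀ = 61.14 vs Keq = 7.8230e+05 ⇒ Q<K, forward
Step 1:
                   J          M
  init       0.01453    0.05724
  Δ         -0.01376    0.01376
  eq      7.7054e-04      0.071
  solve Keq expr → x = 0.004586; check Q = 7.8230e+05
Then remove 0.01367 M of M.
Step 2:
                   J          M
  init    7.7054e-04    0.05733
  Δ       -1.4677e-04 1.4677e-04
  eq      6.2378e-04    0.05748
  solve Keq expr → x = 4.8922e-05; check Q = 7.8230e+05
Then remove 0.01847 M of M.
Step 3:
                   J          M
  init    6.2378e-04    0.03901
  Δ       -1.9830e-04 1.9830e-04
  eq      4.2548e-04     0.0392
  solve Keq expr → x = 6.6100e-05; check Q = 7.8230e+05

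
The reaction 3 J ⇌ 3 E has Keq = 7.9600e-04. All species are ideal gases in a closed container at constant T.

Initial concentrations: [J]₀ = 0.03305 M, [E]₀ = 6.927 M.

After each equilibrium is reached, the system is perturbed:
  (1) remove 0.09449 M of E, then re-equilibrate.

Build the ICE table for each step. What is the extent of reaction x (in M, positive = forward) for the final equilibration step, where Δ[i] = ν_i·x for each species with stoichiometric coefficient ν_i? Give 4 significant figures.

x = 0.02883 M

Q₀ = 9.2071e+06 vs Keq = 7.9600e-04 ⇒ Q>K, reverse
Step 1:
                  J         E
  init      0.03305     6.927
  Δ           6.337    -6.337
  eq           6.37    0.5903
  solve Keq expr → x = -2.112; check Q = 7.9600e-04
Then remove 0.09449 M of E.
Step 2:
                  J         E
  init         6.37    0.4958
  Δ        -0.08648   0.08648
  eq          6.283    0.5823
  solve Keq expr → x = 0.02883; check Q = 7.9600e-04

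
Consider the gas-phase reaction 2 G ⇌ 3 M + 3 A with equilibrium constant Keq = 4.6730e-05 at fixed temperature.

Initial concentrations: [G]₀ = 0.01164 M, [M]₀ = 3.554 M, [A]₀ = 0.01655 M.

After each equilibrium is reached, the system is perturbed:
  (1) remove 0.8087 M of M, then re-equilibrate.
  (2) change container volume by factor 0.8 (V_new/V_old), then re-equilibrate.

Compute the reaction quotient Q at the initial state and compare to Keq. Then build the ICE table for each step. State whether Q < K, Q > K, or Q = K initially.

Q₀ = 1.502 vs Keq = 4.6730e-05 ⇒ Q>K, reverse
Step 1:
                  G         M         A
  init      0.01164     3.554   0.01655
  Δ          0.0105  -0.01575  -0.01575
  eq        0.02214     3.538 8.0261e-04
  solve Keq expr → x = -0.005249; check Q = 4.6730e-05
Then remove 0.8087 M of M.
Step 2:
                  G         M         A
  init      0.02214      2.73 8.0261e-04
  Δ       -1.5522e-04 2.3284e-04 2.3284e-04
  eq        0.02198      2.73  0.001035
  solve Keq expr → x = 7.7612e-05; check Q = 4.6730e-05
Then change container volume by factor 0.8 (V_new/V_old).
Step 3:
                  G         M         A
  init      0.02748     3.412  0.001294
  Δ       2.1860e-04 -3.2790e-04 -3.2790e-04
  eq         0.0277     3.412 9.6641e-04
  solve Keq expr → x = -1.0930e-04; check Q = 4.6730e-05

Q₀ = 1.502; Q > K (proceeds reverse)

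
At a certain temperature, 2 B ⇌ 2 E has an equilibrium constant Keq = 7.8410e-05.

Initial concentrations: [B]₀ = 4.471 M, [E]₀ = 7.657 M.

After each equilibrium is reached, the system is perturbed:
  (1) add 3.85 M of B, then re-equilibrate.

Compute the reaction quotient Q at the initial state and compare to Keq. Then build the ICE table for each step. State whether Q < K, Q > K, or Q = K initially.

Q₀ = 2.933; Q > K (proceeds reverse)

Q₀ = 2.933 vs Keq = 7.8410e-05 ⇒ Q>K, reverse
Step 1:
                  B         E
  I           4.471     7.657
  C           7.551    -7.551
  E           12.02    0.1065
  solve Keq expr → x = -3.775; check Q = 7.8410e-05
Then add 3.85 M of B.
Step 2:
                  B         E
  I           15.87    0.1065
  C        -0.03379   0.03379
  E           15.84    0.1402
  solve Keq expr → x = 0.0169; check Q = 7.8410e-05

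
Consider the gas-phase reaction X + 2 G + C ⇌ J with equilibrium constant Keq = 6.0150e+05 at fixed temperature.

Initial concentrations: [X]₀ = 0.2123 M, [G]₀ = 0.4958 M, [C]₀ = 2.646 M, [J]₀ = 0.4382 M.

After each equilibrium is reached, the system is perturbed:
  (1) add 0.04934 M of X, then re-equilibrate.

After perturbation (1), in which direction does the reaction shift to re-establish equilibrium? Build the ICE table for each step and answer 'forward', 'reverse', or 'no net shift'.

Direction: forward

Q₀ = 3.173 vs Keq = 6.0150e+05 ⇒ Q<K, forward
Step 1:
                    X           G           C           J
  init         0.2123      0.4958       2.646      0.4382
  Δ           -0.2122     -0.4244     -0.2122      0.2122
  eq       8.7214e-05     0.07137       2.434      0.6504
  solve Keq expr → x = 0.2122; check Q = 6.0150e+05
Then add 0.04934 M of X.
Step 2:
                    X           G           C           J
  init        0.04943     0.07137       2.434      0.6504
  Δ            -0.033    -0.06601      -0.033       0.033
  eq          0.01642    0.005368       2.401      0.6834
  solve Keq expr → x = 0.033; check Q = 6.0150e+05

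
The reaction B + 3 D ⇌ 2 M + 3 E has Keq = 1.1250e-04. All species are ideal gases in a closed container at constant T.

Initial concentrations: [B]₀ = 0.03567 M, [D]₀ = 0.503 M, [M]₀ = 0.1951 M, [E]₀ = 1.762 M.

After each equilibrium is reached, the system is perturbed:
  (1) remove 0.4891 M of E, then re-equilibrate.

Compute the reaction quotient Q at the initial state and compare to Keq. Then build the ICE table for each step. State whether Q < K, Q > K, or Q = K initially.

Q₀ = 45.87; Q > K (proceeds reverse)

Q₀ = 45.87 vs Keq = 1.1250e-04 ⇒ Q>K, reverse
Step 1:
                   B          D          M          E
  I          0.03567      0.503     0.1951      1.762
  C          0.09679     0.2904    -0.1936    -0.2904
  E           0.1325     0.7934   0.001528      1.472
  solve Keq expr → x = -0.09679; check Q = 1.1250e-04
Then remove 0.4891 M of E.
Step 2:
                   B          D          M          E
  I           0.1325     0.7934   0.001528     0.9825
  C       -6.2422e-04  -0.001873   0.001248   0.001873
  E           0.1318     0.7915   0.002776     0.9844
  solve Keq expr → x = 6.2422e-04; check Q = 1.1250e-04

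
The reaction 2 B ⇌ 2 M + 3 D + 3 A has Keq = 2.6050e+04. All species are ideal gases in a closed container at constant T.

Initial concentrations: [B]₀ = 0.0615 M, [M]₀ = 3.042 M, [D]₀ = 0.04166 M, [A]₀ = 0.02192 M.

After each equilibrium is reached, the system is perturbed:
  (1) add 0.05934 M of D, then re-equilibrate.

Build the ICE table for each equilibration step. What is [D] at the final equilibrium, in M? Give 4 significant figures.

[D]_eq = 0.1932 M

Q₀ = 1.8631e-06 vs Keq = 2.6050e+04 ⇒ Q<K, forward
Step 1:
                    B           M           D           A
  init         0.0615       3.042     0.04166     0.02192
  Δ          -0.06146     0.06146      0.0922      0.0922
  eq       3.6301e-05       3.103      0.1339      0.1141
  solve Keq expr → x = 0.03073; check Q = 2.6050e+04
Then add 0.05934 M of D.
Step 2:
                    B           M           D           A
  init     3.6301e-05       3.103      0.1932      0.1141
  Δ        2.6591e-05 -2.6591e-05 -3.9886e-05 -3.9886e-05
  eq       6.2891e-05       3.103      0.1932      0.1141
  solve Keq expr → x = -1.3295e-05; check Q = 2.6050e+04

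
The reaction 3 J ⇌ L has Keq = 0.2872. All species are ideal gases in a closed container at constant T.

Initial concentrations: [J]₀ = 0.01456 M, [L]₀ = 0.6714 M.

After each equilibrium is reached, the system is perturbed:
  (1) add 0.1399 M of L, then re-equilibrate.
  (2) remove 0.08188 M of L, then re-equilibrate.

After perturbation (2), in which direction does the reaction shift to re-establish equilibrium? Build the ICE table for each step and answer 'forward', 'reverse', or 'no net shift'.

Q₀ = 2.1752e+05 vs Keq = 0.2872 ⇒ Q>K, reverse
Step 1:
                    J           L
  I           0.01456      0.6714
  C             1.031     -0.3435
  E             1.045      0.3279
  solve Keq expr → x = -0.3435; check Q = 0.2872
Then add 0.1399 M of L.
Step 2:
                    J           L
  I             1.045      0.4678
  C            0.1022    -0.03405
  E             1.147      0.4337
  solve Keq expr → x = -0.03405; check Q = 0.2872
Then remove 0.08188 M of L.
Step 3:
                    J           L
  I             1.147      0.3518
  C          -0.05803     0.01934
  E             1.089      0.3712
  solve Keq expr → x = 0.01934; check Q = 0.2872

Direction: forward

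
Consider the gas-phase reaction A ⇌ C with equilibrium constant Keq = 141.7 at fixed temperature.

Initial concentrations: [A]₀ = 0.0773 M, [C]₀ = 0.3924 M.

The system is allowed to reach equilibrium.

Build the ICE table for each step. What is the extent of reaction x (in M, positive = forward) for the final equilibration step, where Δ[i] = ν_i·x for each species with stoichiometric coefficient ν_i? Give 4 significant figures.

x = 0.07401 M

Q₀ = 5.076 vs Keq = 141.7 ⇒ Q<K, forward
Step 1:
                   A          C
  init        0.0773     0.3924
  Δ         -0.07401    0.07401
  eq        0.003292     0.4664
  solve Keq expr → x = 0.07401; check Q = 141.7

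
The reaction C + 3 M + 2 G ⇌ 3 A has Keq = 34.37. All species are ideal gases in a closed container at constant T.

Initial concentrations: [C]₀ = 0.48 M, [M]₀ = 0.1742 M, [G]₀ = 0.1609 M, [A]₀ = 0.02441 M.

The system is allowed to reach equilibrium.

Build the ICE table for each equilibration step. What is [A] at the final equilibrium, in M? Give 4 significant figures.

Q₀ = 0.2214 vs Keq = 34.37 ⇒ Q<K, forward
Step 1:
                    C           M           G           A
  init           0.48      0.1742      0.1609     0.02441
  Δ          -0.01749    -0.05248    -0.03498     0.05248
  eq           0.4625      0.1217      0.1259     0.07689
  solve Keq expr → x = 0.01749; check Q = 34.37

[A]_eq = 0.07689 M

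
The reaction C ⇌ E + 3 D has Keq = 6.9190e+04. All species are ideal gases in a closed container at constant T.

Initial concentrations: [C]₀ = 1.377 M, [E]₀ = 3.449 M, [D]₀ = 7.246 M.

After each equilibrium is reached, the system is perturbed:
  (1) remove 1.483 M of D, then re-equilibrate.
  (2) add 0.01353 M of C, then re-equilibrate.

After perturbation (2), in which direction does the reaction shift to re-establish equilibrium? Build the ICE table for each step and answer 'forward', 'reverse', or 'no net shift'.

Q₀ = 952.9 vs Keq = 6.9190e+04 ⇒ Q<K, forward
Step 1:
                    C           E           D
  init          1.377       3.449       7.246
  Δ            -1.284       1.284       3.851
  eq          0.09346       4.733        11.1
  solve Keq expr → x = 1.284; check Q = 6.9190e+04
Then remove 1.483 M of D.
Step 2:
                    C           E           D
  init        0.09346       4.733       9.614
  Δ          -0.03053     0.03053     0.09159
  eq          0.06293       4.763       9.705
  solve Keq expr → x = 0.03053; check Q = 6.9190e+04
Then add 0.01353 M of C.
Step 3:
                    C           E           D
  init        0.07646       4.763       9.705
  Δ          -0.01262     0.01262     0.03787
  eq          0.06384       4.776       9.743
  solve Keq expr → x = 0.01262; check Q = 6.9190e+04

Direction: forward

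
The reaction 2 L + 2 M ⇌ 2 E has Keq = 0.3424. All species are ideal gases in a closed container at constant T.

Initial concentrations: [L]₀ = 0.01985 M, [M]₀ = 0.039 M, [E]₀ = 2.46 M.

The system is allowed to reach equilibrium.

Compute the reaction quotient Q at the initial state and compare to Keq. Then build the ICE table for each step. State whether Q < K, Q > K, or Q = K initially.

Q₀ = 1.0098e+07; Q > K (proceeds reverse)

Q₀ = 1.0098e+07 vs Keq = 0.3424 ⇒ Q>K, reverse
Step 1:
                   L          M          E
  Initial    0.01985      0.039       2.46
  Change       1.349      1.349     -1.349
  Equil        1.369      1.388      1.111
  solve Keq expr → x = -0.6744; check Q = 0.3424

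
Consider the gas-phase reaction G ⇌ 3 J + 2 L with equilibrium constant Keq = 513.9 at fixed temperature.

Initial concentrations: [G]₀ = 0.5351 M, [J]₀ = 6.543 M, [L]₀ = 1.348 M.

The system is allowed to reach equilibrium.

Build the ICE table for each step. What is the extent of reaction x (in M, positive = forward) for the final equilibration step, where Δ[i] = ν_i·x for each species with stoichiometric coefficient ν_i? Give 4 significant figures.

x = -0.09729 M

Q₀ = 951.2 vs Keq = 513.9 ⇒ Q>K, reverse
Step 1:
                    G           J           L
  init         0.5351       6.543       1.348
  Δ           0.09729     -0.2919     -0.1946
  eq           0.6324       6.251       1.153
  solve Keq expr → x = -0.09729; check Q = 513.9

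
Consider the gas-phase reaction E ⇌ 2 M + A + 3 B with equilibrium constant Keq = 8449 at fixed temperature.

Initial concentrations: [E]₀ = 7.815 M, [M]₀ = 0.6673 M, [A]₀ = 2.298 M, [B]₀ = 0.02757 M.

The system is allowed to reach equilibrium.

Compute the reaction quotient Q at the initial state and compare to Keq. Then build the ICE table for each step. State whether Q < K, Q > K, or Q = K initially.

Q₀ = 2.7439e-06 vs Keq = 8449 ⇒ Q<K, forward
Step 1:
                    E           M           A           B
  Initial       7.815      0.6673       2.298     0.02757
  Change       -2.339       4.677       2.339       7.016
  Equil         5.476       5.344       4.637       7.043
  solve Keq expr → x = 2.339; check Q = 8449

Q₀ = 2.7439e-06; Q < K (proceeds forward)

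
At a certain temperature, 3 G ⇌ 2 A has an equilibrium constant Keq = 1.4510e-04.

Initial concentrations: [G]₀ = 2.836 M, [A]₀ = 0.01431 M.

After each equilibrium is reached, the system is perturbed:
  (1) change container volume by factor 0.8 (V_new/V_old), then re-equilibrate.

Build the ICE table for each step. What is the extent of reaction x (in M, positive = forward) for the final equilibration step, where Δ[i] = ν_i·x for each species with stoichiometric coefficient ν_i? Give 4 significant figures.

x = 0.003909 M

Q₀ = 8.9776e-06 vs Keq = 1.4510e-04 ⇒ Q<K, forward
Step 1:
                    G           A
  init          2.836     0.01431
  Δ          -0.06201     0.04134
  eq            2.774     0.05565
  solve Keq expr → x = 0.02067; check Q = 1.4510e-04
Then change container volume by factor 0.8 (V_new/V_old).
Step 2:
                    G           A
  init          3.467     0.06957
  Δ          -0.01173    0.007817
  eq            3.456     0.07738
  solve Keq expr → x = 0.003909; check Q = 1.4510e-04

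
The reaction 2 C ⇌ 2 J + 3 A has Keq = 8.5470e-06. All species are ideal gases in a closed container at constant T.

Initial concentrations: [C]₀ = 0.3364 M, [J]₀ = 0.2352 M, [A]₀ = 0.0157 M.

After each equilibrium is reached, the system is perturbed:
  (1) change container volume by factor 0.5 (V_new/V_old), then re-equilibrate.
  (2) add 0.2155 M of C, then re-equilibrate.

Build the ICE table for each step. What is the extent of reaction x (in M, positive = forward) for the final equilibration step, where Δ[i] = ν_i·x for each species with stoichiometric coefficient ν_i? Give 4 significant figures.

x = 0.00169 M

Q₀ = 1.8917e-06 vs Keq = 8.5470e-06 ⇒ Q<K, forward
Step 1:
                   C          J          A
  Initial     0.3364     0.2352     0.0157
  Change    -0.00632    0.00632    0.00948
  Equil       0.3301     0.2415    0.02518
  solve Keq expr → x = 0.00316; check Q = 8.5470e-06
Then change container volume by factor 0.5 (V_new/V_old).
Step 2:
                   C          J          A
  Initial     0.6602      0.483    0.05036
  Change     0.01612   -0.01612   -0.02419
  Equil       0.6763     0.4669    0.02617
  solve Keq expr → x = -0.008062; check Q = 8.5470e-06
Then add 0.2155 M of C.
Step 3:
                   C          J          A
  Initial     0.8918     0.4669    0.02617
  Change    -0.00338    0.00338    0.00507
  Equil       0.8884     0.4703    0.03124
  solve Keq expr → x = 0.00169; check Q = 8.5470e-06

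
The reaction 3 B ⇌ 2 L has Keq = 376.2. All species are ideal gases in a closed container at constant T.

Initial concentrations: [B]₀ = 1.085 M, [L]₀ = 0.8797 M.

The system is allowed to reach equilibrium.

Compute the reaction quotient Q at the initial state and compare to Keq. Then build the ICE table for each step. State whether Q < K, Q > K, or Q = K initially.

Q₀ = 0.6059; Q < K (proceeds forward)

Q₀ = 0.6059 vs Keq = 376.2 ⇒ Q<K, forward
Step 1:
                    B           L
  init          1.085      0.8797
  Δ           -0.9049      0.6032
  eq           0.1801       1.483
  solve Keq expr → x = 0.3016; check Q = 376.2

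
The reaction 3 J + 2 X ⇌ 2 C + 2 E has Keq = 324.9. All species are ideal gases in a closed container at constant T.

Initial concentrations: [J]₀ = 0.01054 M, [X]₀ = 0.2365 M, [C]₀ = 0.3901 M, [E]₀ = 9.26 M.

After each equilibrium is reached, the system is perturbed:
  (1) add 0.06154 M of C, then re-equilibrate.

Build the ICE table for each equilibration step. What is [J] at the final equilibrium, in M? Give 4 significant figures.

Q₀ = 1.9925e+08 vs Keq = 324.9 ⇒ Q>K, reverse
Step 1:
                  J         X         C         E
  I         0.01054    0.2365    0.3901      9.26
  C          0.3238    0.2158   -0.2158   -0.2158
  E          0.3343    0.4523    0.1743     9.044
  solve Keq expr → x = -0.1079; check Q = 324.9
Then add 0.06154 M of C.
Step 2:
                  J         X         C         E
  I          0.3343    0.4523    0.2358     9.044
  C         0.03454   0.02303  -0.02303  -0.02303
  E          0.3688    0.4754    0.2128     9.021
  solve Keq expr → x = -0.01151; check Q = 324.9

[J]_eq = 0.3688 M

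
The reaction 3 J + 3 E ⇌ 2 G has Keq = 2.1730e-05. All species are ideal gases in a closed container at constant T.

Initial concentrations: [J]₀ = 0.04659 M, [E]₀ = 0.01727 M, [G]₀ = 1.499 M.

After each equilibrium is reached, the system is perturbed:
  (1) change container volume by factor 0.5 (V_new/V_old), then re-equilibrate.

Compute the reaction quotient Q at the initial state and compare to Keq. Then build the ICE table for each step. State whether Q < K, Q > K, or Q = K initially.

Q₀ = 4.3137e+09; Q > K (proceeds reverse)

Q₀ = 4.3137e+09 vs Keq = 2.1730e-05 ⇒ Q>K, reverse
Step 1:
                  J         E         G
  Initial   0.04659   0.01727     1.499
  Change      2.173     2.173    -1.449
  Equil        2.22     2.191      0.05
  solve Keq expr → x = -0.7245; check Q = 2.1730e-05
Then change container volume by factor 0.5 (V_new/V_old).
Step 2:
                  J         E         G
  Initial      4.44     4.382       0.1
  Change    -0.3264   -0.3264    0.2176
  Equil       4.114     4.055    0.3176
  solve Keq expr → x = 0.1088; check Q = 2.1730e-05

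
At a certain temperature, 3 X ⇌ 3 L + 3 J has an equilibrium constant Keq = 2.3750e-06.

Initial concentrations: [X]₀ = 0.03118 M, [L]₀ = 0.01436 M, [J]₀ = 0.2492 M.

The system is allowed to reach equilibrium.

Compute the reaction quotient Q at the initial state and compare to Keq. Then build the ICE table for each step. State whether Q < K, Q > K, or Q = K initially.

Q₀ = 0.001512 vs Keq = 2.3750e-06 ⇒ Q>K, reverse
Step 1:
                    X           L           J
  I           0.03118     0.01436      0.2492
  C           0.01194    -0.01194    -0.01194
  E           0.04312    0.002424      0.2373
  solve Keq expr → x = -0.003979; check Q = 2.3750e-06

Q₀ = 0.001512; Q > K (proceeds reverse)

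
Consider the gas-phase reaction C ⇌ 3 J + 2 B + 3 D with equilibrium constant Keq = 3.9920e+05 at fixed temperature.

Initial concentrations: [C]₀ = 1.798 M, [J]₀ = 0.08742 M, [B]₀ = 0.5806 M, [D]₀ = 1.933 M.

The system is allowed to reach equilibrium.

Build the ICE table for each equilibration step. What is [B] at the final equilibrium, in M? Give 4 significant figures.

Q₀ = 9.0467e-04 vs Keq = 3.9920e+05 ⇒ Q<K, forward
Step 1:
                   C          J          B          D
  init         1.798    0.08742     0.5806      1.933
  Δ           -1.363      4.088      2.726      4.088
  eq          0.4352      4.176      3.306      6.021
  solve Keq expr → x = 1.363; check Q = 3.9920e+05

[B]_eq = 3.306 M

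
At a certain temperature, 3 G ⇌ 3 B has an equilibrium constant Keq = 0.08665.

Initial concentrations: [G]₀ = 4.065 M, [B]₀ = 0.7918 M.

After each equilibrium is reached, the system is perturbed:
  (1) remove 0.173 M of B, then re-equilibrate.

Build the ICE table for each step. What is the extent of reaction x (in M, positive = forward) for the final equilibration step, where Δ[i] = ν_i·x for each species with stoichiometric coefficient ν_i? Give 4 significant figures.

Q₀ = 0.00739 vs Keq = 0.08665 ⇒ Q<K, forward
Step 1:
                   G          B
  Initial      4.065     0.7918
  Change     -0.6981     0.6981
  Equil        3.367       1.49
  solve Keq expr → x = 0.2327; check Q = 0.08665
Then remove 0.173 M of B.
Step 2:
                   G          B
  Initial      3.367      1.317
  Change     -0.1199     0.1199
  Equil        3.247      1.437
  solve Keq expr → x = 0.03998; check Q = 0.08665

x = 0.03998 M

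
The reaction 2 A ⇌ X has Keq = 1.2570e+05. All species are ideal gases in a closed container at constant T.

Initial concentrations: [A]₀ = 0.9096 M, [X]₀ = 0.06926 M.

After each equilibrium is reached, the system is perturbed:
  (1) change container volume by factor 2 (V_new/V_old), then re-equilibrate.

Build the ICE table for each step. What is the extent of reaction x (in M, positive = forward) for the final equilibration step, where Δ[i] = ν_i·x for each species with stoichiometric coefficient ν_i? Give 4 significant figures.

x = -2.1094e-04 M

Q₀ = 0.08371 vs Keq = 1.2570e+05 ⇒ Q<K, forward
Step 1:
                  A         X
  init       0.9096   0.06926
  Δ         -0.9076    0.4538
  eq        0.00204     0.523
  solve Keq expr → x = 0.4538; check Q = 1.2570e+05
Then change container volume by factor 2 (V_new/V_old).
Step 2:
                  A         X
  init      0.00102    0.2615
  Δ       4.2189e-04 -2.1094e-04
  eq       0.001442    0.2613
  solve Keq expr → x = -2.1094e-04; check Q = 1.2570e+05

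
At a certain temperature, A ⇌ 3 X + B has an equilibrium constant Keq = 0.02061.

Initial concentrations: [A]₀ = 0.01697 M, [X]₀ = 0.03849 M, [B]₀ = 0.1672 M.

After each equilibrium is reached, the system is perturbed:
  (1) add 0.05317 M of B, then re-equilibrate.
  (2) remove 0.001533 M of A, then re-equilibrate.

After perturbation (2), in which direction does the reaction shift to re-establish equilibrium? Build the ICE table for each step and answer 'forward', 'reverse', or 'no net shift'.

Q₀ = 5.6182e-04 vs Keq = 0.02061 ⇒ Q<K, forward
Step 1:
                   A          X          B
  I          0.01697    0.03849     0.1672
  C         -0.01293     0.0388    0.01293
  E         0.004036    0.07729     0.1801
  solve Keq expr → x = 0.01293; check Q = 0.02061
Then add 0.05317 M of B.
Step 2:
                   A          X          B
  I         0.004036    0.07729     0.2333
  C       7.3904e-04  -0.002217 -7.3904e-04
  E         0.004775    0.07508     0.2326
  solve Keq expr → x = -7.3904e-04; check Q = 0.02061
Then remove 0.001533 M of A.
Step 3:
                   A          X          B
  I         0.003242    0.07508     0.2326
  C       9.7733e-04  -0.002932 -9.7733e-04
  E         0.004219    0.07214     0.2316
  solve Keq expr → x = -9.7733e-04; check Q = 0.02061

Direction: reverse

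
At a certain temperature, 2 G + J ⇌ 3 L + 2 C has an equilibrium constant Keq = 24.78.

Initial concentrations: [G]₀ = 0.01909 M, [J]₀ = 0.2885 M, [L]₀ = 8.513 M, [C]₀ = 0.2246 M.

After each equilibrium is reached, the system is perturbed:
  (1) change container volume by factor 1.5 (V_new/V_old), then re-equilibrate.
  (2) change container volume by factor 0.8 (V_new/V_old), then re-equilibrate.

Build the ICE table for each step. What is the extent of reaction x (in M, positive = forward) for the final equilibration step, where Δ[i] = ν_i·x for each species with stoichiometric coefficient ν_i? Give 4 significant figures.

Q₀ = 2.9601e+05 vs Keq = 24.78 ⇒ Q>K, reverse
Step 1:
                    G           J           L           C
  init        0.01909      0.2885       8.513      0.2246
  Δ            0.1963     0.09815     -0.2945     -0.1963
  eq           0.2154      0.3867       8.219      0.0283
  solve Keq expr → x = -0.09815; check Q = 24.78
Then change container volume by factor 1.5 (V_new/V_old).
Step 2:
                    G           J           L           C
  init         0.1436      0.2578       5.479     0.01887
  Δ         -0.007644   -0.003822     0.01147    0.007644
  eq            0.136      0.2539        5.49     0.02651
  solve Keq expr → x = 0.003822; check Q = 24.78
Then change container volume by factor 0.8 (V_new/V_old).
Step 3:
                    G           J           L           C
  init         0.1699      0.3174       6.863     0.03314
  Δ          0.005585    0.002793   -0.008378   -0.005585
  eq           0.1755      0.3202       6.855     0.02755
  solve Keq expr → x = -0.002793; check Q = 24.78

x = -0.002793 M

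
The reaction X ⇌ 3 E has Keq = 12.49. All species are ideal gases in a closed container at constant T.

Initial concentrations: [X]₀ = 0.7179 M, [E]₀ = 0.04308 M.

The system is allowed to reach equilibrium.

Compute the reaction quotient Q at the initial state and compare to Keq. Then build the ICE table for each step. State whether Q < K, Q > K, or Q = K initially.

Q₀ = 1.1137e-04 vs Keq = 12.49 ⇒ Q<K, forward
Step 1:
                   X          E
  Initial     0.7179    0.04308
  Change     -0.4709      1.413
  Equil        0.247      1.456
  solve Keq expr → x = 0.4709; check Q = 12.49

Q₀ = 1.1137e-04; Q < K (proceeds forward)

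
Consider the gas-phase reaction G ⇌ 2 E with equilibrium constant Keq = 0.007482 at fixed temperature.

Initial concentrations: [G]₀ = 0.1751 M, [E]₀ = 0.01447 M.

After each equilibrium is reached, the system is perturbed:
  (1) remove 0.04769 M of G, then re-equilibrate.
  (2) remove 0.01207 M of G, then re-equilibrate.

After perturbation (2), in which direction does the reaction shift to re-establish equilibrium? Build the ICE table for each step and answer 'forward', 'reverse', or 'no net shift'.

Direction: reverse

Q₀ = 0.001196 vs Keq = 0.007482 ⇒ Q<K, forward
Step 1:
                   G          E
  init        0.1751    0.01447
  Δ         -0.01032    0.02064
  eq          0.1648    0.03511
  solve Keq expr → x = 0.01032; check Q = 0.007482
Then remove 0.04769 M of G.
Step 2:
                   G          E
  init        0.1171    0.03511
  Δ         0.002594  -0.005188
  eq          0.1197    0.02992
  solve Keq expr → x = -0.002594; check Q = 0.007482
Then remove 0.01207 M of G.
Step 3:
                   G          E
  init        0.1076    0.02992
  Δ       7.2669e-04  -0.001453
  eq          0.1083    0.02847
  solve Keq expr → x = -7.2669e-04; check Q = 0.007482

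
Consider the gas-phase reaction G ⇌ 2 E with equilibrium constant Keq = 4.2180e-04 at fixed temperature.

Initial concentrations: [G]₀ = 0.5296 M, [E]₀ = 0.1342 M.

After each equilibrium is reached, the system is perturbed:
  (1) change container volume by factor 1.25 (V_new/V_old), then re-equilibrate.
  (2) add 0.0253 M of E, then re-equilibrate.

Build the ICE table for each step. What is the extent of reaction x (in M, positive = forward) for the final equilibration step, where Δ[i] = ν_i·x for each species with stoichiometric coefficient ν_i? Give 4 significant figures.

Q₀ = 0.03401 vs Keq = 4.2180e-04 ⇒ Q>K, reverse
Step 1:
                  G         E
  Initial    0.5296    0.1342
  Change    0.05922   -0.1184
  Equil      0.5888   0.01576
  solve Keq expr → x = -0.05922; check Q = 4.2180e-04
Then change container volume by factor 1.25 (V_new/V_old).
Step 2:
                  G         E
  Initial    0.4711   0.01261
  Change  -7.3854e-04  0.001477
  Equil      0.4703   0.01408
  solve Keq expr → x = 7.3854e-04; check Q = 4.2180e-04
Then add 0.0253 M of E.
Step 3:
                  G         E
  Initial    0.4703   0.03938
  Change    0.01256  -0.02511
  Equil      0.4829   0.01427
  solve Keq expr → x = -0.01256; check Q = 4.2180e-04

x = -0.01256 M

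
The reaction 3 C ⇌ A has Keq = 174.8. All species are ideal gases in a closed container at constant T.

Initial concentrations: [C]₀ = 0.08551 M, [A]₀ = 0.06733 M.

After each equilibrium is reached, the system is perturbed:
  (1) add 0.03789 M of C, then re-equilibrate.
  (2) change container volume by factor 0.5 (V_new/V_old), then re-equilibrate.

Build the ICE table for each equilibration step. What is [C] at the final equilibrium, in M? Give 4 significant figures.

[C]_eq = 0.1016 M

Q₀ = 107.7 vs Keq = 174.8 ⇒ Q<K, forward
Step 1:
                    C           A
  Initial     0.08551     0.06733
  Change     -0.01141    0.003802
  Equil        0.0741     0.07113
  solve Keq expr → x = 0.003802; check Q = 174.8
Then add 0.03789 M of C.
Step 2:
                    C           A
  Initial       0.112     0.07113
  Change     -0.03413     0.01138
  Equil       0.07786     0.08251
  solve Keq expr → x = 0.01138; check Q = 174.8
Then change container volume by factor 0.5 (V_new/V_old).
Step 3:
                    C           A
  Initial      0.1557       0.165
  Change     -0.05417     0.01806
  Equil        0.1016      0.1831
  solve Keq expr → x = 0.01806; check Q = 174.8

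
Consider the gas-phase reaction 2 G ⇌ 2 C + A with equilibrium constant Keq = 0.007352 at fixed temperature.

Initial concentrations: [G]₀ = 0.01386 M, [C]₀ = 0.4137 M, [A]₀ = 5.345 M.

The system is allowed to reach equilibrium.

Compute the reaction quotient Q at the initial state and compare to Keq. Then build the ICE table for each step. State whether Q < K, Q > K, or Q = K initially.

Q₀ = 4762; Q > K (proceeds reverse)

Q₀ = 4762 vs Keq = 0.007352 ⇒ Q>K, reverse
Step 1:
                  G         C         A
  init      0.01386    0.4137     5.345
  Δ          0.3981   -0.3981   -0.1991
  eq          0.412   0.01557     5.146
  solve Keq expr → x = -0.1991; check Q = 0.007352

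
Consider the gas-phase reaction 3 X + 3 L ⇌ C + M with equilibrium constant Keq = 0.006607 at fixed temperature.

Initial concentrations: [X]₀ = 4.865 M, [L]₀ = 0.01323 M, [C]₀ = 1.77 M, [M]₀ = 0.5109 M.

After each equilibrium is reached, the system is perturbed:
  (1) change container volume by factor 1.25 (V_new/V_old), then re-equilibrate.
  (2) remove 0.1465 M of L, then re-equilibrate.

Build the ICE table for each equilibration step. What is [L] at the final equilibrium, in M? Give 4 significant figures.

[L]_eq = 0.6382 M

Q₀ = 3391 vs Keq = 0.006607 ⇒ Q>K, reverse
Step 1:
                   X          L          C          M
  I            4.865    0.01323       1.77     0.5109
  C           0.7052     0.7052    -0.2351    -0.2351
  E             5.57     0.7184      1.535     0.2758
  solve Keq expr → x = -0.2351; check Q = 0.006607
Then change container volume by factor 1.25 (V_new/V_old).
Step 2:
                   X          L          C          M
  I            4.456     0.5747      1.228     0.2207
  C           0.1215     0.1215   -0.04051   -0.04051
  E            4.578     0.6963      1.187     0.1802
  solve Keq expr → x = -0.04051; check Q = 0.006607
Then remove 0.1465 M of L.
Step 3:
                   X          L          C          M
  I            4.578     0.5498      1.187     0.1802
  C          0.08844    0.08844   -0.02948   -0.02948
  E            4.666     0.6382      1.158     0.1507
  solve Keq expr → x = -0.02948; check Q = 0.006607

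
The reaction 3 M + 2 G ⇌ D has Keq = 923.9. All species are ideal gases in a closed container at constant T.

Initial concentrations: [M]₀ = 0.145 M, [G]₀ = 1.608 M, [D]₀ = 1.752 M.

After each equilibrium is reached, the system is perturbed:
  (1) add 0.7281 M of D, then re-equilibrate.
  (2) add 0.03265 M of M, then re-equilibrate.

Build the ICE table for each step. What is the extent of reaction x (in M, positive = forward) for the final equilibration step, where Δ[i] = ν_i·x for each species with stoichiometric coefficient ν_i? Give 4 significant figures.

Q₀ = 222.3 vs Keq = 923.9 ⇒ Q<K, forward
Step 1:
                  M         G         D
  init        0.145     1.608     1.752
  Δ        -0.05316  -0.03544   0.01772
  eq        0.09184     1.573      1.77
  solve Keq expr → x = 0.01772; check Q = 923.9
Then add 0.7281 M of D.
Step 2:
                  M         G         D
  init      0.09184     1.573     2.498
  Δ         0.01082   0.00721 -0.003605
  eq         0.1027      1.58     2.494
  solve Keq expr → x = -0.003605; check Q = 923.9
Then add 0.03265 M of M.
Step 3:
                  M         G         D
  init       0.1353      1.58     2.494
  Δ        -0.03158  -0.02105   0.01053
  eq         0.1037     1.559     2.505
  solve Keq expr → x = 0.01053; check Q = 923.9

x = 0.01053 M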